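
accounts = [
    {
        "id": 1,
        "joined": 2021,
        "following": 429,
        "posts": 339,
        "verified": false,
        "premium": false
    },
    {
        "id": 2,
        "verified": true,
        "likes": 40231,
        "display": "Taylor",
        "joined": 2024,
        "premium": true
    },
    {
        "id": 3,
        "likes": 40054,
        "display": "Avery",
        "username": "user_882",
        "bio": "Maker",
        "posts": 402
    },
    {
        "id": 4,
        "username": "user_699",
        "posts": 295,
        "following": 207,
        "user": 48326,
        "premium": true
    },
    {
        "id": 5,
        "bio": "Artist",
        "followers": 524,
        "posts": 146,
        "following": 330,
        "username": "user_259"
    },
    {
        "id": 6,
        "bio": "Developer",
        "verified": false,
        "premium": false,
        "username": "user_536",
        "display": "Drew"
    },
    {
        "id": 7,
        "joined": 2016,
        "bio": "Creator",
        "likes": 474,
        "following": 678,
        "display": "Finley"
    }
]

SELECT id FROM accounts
[1, 2, 3, 4, 5, 6, 7]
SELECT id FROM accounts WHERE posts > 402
[]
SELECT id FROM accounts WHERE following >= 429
[1, 7]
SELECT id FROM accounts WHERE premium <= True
[1, 2, 4, 6]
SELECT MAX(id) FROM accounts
7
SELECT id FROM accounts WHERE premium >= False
[1, 2, 4, 6]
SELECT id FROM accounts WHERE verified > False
[2]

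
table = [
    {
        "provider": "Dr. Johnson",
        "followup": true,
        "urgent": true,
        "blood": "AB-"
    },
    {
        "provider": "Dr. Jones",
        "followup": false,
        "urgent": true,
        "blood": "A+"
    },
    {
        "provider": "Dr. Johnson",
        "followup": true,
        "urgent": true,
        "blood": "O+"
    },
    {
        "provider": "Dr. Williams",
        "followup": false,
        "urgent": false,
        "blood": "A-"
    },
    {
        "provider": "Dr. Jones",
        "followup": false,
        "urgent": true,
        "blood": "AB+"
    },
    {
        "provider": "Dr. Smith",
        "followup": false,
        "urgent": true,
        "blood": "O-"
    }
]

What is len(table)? 6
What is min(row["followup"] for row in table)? False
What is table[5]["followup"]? False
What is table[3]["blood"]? "A-"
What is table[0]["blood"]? "AB-"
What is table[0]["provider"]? "Dr. Johnson"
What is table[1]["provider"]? "Dr. Jones"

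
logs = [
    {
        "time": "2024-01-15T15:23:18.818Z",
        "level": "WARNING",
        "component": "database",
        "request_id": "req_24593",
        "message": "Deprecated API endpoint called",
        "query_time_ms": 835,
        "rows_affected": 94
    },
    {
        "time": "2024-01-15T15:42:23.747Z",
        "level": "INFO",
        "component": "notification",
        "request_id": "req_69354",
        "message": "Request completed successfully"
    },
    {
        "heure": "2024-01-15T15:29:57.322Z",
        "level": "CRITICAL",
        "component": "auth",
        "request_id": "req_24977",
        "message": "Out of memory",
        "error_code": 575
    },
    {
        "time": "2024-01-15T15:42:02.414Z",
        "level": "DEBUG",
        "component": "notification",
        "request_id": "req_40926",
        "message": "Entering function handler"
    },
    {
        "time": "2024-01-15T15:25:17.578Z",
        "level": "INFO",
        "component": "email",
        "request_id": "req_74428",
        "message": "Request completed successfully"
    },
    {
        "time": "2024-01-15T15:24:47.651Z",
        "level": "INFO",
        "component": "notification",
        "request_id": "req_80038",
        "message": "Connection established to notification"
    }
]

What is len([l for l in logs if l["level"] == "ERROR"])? 0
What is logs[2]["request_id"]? "req_24977"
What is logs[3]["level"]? "DEBUG"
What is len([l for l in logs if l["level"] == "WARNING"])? 1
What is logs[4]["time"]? "2024-01-15T15:25:17.578Z"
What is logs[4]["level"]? "INFO"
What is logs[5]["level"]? "INFO"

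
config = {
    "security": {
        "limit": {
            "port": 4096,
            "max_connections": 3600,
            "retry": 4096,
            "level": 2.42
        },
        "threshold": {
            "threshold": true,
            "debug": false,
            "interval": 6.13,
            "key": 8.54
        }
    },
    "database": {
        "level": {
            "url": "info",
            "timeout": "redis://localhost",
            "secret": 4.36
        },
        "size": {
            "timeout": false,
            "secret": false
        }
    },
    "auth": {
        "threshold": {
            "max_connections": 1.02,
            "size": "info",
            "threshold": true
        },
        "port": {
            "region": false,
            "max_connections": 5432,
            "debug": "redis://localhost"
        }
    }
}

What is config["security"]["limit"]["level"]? 2.42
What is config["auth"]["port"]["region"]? False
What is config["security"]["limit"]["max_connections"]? 3600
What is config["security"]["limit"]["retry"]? 4096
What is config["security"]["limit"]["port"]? 4096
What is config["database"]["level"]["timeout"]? "redis://localhost"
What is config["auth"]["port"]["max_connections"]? 5432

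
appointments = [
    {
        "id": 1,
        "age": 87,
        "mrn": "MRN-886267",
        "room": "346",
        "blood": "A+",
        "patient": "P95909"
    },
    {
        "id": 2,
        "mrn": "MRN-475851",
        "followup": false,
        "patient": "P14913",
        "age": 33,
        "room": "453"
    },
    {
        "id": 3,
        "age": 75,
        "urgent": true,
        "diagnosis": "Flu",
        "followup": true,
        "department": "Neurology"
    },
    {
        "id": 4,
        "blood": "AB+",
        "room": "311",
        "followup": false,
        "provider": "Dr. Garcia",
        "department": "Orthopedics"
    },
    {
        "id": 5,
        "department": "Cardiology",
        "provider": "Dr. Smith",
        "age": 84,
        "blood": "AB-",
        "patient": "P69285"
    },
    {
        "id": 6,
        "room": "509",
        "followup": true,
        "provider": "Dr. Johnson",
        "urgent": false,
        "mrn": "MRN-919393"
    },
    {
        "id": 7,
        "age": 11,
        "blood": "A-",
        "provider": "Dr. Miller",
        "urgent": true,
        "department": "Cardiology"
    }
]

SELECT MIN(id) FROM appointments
1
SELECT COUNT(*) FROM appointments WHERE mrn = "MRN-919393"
1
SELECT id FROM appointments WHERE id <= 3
[1, 2, 3]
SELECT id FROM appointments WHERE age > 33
[1, 3, 5]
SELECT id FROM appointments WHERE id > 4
[5, 6, 7]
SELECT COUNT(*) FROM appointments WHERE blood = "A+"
1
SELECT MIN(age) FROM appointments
11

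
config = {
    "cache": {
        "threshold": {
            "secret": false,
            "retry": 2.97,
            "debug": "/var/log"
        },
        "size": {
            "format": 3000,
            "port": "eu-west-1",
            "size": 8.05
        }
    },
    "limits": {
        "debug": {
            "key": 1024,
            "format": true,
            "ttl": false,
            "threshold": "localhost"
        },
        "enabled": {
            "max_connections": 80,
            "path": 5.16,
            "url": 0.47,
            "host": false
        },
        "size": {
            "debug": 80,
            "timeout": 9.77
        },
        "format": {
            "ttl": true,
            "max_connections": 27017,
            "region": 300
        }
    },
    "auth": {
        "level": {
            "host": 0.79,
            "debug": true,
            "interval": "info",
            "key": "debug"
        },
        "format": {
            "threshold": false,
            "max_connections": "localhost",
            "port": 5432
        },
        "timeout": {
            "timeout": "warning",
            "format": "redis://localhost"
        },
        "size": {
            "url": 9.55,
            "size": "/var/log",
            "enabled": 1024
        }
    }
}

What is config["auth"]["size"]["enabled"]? 1024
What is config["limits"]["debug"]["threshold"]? "localhost"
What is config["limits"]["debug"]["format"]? True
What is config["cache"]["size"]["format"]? 3000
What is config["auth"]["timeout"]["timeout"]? "warning"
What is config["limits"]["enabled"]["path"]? 5.16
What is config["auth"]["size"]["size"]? "/var/log"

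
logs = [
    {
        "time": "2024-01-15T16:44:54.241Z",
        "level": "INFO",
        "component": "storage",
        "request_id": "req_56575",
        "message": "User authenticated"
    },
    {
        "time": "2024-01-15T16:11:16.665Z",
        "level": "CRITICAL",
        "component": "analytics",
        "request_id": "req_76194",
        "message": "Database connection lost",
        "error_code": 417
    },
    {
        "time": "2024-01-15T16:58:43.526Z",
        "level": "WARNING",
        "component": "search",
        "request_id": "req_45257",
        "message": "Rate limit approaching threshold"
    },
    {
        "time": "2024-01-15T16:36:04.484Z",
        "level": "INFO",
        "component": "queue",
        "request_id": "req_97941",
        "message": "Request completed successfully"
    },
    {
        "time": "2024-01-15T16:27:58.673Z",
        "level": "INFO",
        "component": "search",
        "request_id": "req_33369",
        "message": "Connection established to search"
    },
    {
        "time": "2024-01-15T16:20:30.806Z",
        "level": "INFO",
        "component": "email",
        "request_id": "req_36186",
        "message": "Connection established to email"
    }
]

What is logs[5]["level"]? "INFO"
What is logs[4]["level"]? "INFO"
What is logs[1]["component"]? "analytics"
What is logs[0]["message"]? "User authenticated"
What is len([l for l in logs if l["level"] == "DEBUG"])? 0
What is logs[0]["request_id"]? "req_56575"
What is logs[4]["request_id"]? "req_33369"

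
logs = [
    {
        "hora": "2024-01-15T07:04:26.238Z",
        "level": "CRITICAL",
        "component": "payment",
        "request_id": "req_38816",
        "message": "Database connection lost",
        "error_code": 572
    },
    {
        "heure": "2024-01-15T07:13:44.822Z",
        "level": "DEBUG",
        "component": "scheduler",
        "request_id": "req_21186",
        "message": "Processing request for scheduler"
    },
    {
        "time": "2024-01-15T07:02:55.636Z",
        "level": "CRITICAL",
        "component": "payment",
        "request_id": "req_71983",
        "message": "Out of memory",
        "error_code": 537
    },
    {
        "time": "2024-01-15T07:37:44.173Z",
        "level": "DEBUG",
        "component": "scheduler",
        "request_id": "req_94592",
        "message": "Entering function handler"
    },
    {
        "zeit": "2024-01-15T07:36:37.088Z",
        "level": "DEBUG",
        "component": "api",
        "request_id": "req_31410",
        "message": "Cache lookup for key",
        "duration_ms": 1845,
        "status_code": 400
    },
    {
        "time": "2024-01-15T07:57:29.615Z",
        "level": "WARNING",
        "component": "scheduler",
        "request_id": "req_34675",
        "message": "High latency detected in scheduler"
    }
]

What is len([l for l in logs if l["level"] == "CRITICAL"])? 2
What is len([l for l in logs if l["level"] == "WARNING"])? 1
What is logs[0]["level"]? "CRITICAL"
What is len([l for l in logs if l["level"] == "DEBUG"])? 3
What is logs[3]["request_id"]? "req_94592"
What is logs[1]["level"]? "DEBUG"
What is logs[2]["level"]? "CRITICAL"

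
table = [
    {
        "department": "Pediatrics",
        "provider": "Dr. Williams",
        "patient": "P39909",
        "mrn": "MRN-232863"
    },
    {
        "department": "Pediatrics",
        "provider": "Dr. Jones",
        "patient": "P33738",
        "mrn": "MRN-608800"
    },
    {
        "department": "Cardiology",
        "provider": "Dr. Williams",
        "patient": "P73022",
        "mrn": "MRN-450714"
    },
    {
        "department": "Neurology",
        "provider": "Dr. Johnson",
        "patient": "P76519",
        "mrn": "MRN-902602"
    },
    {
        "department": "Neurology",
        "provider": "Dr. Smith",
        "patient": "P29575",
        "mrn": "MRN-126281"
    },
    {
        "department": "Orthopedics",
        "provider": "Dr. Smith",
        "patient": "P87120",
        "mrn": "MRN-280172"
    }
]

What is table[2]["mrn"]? "MRN-450714"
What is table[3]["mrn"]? "MRN-902602"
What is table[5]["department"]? "Orthopedics"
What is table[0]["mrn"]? "MRN-232863"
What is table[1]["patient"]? "P33738"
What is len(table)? 6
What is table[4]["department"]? "Neurology"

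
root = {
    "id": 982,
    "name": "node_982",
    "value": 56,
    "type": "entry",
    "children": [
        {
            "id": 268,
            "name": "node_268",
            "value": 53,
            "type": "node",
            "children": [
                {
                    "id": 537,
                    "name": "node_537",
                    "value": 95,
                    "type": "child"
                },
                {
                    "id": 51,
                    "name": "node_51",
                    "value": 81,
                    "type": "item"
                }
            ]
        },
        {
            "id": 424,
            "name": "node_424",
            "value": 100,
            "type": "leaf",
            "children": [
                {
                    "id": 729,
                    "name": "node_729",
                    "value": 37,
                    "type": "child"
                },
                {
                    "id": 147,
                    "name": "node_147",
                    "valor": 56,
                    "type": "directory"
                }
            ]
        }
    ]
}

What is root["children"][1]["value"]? 100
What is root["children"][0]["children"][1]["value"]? 81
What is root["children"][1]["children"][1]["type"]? "directory"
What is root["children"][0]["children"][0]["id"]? 537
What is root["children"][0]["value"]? 53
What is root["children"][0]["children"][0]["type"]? "child"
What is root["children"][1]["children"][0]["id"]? 729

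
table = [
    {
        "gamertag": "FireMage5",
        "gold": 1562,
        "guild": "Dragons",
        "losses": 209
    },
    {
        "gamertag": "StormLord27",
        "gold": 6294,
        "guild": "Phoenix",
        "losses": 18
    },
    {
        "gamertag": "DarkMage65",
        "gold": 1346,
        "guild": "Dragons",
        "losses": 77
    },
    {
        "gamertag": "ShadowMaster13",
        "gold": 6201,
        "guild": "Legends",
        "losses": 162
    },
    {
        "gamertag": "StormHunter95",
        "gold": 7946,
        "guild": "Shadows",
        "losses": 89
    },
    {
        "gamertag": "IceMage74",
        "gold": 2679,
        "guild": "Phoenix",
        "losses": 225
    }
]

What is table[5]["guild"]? "Phoenix"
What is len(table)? 6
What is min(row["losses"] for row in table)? 18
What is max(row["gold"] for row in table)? 7946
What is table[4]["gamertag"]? "StormHunter95"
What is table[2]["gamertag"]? "DarkMage65"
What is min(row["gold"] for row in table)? 1346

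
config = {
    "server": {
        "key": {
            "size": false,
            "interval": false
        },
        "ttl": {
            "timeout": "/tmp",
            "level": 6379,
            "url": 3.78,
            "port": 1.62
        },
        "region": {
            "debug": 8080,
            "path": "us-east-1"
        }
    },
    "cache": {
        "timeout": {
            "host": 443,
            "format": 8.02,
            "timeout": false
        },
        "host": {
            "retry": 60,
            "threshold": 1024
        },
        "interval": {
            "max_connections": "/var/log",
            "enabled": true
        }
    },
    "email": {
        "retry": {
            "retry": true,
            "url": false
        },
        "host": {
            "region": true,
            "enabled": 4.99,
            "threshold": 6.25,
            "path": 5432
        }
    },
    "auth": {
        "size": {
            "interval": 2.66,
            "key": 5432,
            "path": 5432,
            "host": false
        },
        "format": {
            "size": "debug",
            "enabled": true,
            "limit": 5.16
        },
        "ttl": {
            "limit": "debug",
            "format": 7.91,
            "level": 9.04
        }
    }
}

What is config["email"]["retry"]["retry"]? True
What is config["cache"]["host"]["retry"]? 60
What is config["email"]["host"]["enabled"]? 4.99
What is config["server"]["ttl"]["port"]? 1.62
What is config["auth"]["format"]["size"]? "debug"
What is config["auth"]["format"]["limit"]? 5.16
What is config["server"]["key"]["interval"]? False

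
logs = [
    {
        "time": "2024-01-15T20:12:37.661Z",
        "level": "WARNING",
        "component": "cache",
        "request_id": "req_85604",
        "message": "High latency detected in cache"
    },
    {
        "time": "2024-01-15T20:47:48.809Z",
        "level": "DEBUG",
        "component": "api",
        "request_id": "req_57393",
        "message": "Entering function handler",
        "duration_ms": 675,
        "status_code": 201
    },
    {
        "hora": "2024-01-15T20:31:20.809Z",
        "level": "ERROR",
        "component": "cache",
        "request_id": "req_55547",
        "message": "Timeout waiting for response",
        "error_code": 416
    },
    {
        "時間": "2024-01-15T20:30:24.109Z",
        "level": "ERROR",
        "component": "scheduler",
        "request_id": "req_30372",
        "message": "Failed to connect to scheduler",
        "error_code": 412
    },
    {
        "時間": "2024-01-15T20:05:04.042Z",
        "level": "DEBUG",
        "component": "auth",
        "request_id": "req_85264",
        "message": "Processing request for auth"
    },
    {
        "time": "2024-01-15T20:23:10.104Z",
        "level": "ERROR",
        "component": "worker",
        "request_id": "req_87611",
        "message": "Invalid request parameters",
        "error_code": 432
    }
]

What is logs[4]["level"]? "DEBUG"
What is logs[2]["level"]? "ERROR"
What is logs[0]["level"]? "WARNING"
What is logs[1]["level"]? "DEBUG"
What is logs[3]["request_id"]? "req_30372"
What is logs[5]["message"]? "Invalid request parameters"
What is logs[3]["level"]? "ERROR"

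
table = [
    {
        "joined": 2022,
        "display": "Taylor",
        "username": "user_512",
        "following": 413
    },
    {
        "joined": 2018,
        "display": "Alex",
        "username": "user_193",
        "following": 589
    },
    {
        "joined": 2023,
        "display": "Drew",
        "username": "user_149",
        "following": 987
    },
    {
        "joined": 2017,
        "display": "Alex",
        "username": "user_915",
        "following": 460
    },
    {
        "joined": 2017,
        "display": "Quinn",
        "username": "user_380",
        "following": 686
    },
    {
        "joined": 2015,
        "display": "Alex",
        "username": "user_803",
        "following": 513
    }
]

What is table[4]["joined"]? 2017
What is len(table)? 6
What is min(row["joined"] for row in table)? 2015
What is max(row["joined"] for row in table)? 2023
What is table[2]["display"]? "Drew"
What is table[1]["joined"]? 2018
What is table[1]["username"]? "user_193"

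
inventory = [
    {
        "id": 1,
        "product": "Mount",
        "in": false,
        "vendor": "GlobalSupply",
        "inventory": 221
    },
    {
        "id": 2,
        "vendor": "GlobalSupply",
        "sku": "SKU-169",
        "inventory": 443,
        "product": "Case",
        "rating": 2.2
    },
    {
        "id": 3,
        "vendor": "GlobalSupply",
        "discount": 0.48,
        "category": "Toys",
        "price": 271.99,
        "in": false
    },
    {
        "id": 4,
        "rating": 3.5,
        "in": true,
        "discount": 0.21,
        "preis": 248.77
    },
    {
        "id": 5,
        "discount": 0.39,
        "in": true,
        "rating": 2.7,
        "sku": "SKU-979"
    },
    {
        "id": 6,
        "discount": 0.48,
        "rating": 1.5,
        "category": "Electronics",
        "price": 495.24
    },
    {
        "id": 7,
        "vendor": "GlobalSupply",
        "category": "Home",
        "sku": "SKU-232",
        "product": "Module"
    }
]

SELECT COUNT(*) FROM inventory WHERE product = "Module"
1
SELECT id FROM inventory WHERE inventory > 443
[]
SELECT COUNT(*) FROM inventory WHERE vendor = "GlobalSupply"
4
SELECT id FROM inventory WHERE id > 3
[4, 5, 6, 7]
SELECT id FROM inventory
[1, 2, 3, 4, 5, 6, 7]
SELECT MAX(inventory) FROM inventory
443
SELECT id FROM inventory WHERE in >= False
[1, 3, 4, 5]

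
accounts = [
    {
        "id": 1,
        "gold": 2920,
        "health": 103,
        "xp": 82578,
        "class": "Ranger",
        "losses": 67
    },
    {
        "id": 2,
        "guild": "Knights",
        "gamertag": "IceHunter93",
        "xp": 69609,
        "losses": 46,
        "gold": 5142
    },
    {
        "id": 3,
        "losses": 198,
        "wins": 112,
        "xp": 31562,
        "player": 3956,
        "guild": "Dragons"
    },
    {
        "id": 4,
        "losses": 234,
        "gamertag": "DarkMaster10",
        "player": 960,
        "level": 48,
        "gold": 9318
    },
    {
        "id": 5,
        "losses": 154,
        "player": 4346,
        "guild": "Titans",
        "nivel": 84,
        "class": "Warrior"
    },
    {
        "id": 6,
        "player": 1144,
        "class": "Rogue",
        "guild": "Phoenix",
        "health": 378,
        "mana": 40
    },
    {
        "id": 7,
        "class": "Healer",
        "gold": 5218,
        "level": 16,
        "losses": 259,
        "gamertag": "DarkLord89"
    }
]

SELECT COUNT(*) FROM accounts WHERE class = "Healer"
1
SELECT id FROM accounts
[1, 2, 3, 4, 5, 6, 7]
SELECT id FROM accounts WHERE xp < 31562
[]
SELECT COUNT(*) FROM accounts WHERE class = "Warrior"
1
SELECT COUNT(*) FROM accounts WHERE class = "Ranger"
1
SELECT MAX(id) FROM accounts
7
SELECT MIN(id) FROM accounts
1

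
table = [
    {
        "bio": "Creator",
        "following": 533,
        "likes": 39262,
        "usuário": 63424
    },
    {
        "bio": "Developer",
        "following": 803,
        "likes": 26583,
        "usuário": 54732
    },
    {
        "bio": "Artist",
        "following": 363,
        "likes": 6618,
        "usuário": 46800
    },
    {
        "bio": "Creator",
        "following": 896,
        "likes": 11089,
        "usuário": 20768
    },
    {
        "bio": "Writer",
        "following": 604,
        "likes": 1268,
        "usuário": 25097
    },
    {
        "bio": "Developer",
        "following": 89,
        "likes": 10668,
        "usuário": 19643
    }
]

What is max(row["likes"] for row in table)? 39262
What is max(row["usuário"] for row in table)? 63424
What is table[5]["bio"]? "Developer"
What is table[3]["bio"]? "Creator"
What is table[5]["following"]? 89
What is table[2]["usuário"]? 46800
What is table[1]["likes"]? 26583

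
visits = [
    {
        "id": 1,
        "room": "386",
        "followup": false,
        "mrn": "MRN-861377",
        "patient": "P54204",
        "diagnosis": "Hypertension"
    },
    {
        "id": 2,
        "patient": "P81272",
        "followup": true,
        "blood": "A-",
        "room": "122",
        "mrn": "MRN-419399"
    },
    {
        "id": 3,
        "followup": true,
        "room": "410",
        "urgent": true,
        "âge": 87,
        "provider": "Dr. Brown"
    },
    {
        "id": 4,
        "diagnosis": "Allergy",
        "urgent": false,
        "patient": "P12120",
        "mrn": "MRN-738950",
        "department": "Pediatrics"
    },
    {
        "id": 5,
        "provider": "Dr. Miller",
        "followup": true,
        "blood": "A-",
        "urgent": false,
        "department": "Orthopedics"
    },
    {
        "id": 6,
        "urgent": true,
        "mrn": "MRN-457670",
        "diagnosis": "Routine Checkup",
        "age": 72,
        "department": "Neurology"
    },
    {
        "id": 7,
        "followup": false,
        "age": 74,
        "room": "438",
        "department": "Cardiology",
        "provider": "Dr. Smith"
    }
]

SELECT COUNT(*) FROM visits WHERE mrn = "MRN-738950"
1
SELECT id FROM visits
[1, 2, 3, 4, 5, 6, 7]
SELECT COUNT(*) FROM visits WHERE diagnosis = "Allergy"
1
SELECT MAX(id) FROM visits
7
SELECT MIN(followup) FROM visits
False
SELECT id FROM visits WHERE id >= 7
[7]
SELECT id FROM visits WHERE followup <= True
[1, 2, 3, 5, 7]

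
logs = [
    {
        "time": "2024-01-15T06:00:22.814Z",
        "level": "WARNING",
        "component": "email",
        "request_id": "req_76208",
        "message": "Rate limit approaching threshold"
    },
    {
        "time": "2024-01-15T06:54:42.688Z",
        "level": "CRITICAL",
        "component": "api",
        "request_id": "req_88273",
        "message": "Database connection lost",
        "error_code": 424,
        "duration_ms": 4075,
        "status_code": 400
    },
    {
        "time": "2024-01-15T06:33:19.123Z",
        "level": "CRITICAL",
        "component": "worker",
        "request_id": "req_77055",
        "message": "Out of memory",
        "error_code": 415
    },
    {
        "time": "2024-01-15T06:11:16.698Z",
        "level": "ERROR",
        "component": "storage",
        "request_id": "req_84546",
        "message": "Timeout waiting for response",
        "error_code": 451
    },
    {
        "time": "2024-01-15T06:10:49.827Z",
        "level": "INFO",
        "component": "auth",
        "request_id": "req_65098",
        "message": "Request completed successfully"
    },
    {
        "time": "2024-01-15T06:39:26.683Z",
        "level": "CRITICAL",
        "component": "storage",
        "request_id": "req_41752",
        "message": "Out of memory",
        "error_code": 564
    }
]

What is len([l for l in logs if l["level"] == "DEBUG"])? 0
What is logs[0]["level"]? "WARNING"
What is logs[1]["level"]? "CRITICAL"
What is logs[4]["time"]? "2024-01-15T06:10:49.827Z"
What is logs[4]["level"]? "INFO"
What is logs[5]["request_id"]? "req_41752"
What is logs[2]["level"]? "CRITICAL"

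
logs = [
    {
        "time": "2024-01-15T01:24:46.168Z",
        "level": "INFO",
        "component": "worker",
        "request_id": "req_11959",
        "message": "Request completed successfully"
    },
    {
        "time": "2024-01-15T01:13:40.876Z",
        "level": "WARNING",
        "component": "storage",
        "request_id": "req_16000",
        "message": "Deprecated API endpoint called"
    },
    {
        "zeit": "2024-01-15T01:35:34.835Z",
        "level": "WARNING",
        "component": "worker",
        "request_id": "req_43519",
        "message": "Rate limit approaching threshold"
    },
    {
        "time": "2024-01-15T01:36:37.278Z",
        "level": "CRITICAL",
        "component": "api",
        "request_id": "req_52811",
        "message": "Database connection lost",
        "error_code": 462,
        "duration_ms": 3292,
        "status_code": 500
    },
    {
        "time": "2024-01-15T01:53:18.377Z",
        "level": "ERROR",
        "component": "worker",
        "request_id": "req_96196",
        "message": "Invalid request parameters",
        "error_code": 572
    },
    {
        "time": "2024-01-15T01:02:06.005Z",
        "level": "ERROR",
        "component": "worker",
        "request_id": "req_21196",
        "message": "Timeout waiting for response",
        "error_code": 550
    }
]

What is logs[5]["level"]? "ERROR"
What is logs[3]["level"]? "CRITICAL"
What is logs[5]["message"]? "Timeout waiting for response"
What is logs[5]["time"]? "2024-01-15T01:02:06.005Z"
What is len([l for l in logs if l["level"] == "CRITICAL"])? 1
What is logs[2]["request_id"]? "req_43519"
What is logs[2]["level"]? "WARNING"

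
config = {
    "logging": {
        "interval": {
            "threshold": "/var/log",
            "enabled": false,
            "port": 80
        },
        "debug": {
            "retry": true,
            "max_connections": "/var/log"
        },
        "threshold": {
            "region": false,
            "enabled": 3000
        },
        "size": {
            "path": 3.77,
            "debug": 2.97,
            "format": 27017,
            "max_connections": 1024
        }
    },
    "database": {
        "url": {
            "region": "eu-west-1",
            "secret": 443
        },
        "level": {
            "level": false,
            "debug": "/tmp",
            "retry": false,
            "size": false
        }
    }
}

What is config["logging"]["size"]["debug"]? 2.97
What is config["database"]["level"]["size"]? False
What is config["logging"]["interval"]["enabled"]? False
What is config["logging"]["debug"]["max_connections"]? "/var/log"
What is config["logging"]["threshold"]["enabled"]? 3000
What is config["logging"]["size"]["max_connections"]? 1024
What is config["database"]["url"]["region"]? "eu-west-1"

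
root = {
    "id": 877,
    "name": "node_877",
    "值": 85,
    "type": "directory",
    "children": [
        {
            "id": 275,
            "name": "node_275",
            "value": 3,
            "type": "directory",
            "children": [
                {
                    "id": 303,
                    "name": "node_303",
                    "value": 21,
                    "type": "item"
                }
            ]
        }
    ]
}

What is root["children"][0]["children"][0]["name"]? "node_303"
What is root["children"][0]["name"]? "node_275"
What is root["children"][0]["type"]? "directory"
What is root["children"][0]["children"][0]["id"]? 303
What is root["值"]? 85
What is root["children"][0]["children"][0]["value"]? 21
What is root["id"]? 877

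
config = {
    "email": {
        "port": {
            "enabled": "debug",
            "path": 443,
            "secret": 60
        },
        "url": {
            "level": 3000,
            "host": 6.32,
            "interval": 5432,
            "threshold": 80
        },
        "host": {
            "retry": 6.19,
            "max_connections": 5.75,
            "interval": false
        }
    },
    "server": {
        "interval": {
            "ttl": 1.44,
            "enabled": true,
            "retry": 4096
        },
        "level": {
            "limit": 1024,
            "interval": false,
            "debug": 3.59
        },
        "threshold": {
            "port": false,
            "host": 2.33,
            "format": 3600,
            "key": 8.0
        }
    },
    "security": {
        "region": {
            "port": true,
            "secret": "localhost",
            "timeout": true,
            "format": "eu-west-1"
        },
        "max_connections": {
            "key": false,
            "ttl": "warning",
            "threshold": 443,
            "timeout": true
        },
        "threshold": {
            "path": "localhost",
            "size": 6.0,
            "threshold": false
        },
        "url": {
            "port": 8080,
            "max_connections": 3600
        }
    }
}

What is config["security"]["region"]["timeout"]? True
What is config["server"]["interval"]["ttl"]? 1.44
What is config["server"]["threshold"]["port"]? False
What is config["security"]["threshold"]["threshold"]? False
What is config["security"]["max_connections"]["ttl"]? "warning"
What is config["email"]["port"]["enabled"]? "debug"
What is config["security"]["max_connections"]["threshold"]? 443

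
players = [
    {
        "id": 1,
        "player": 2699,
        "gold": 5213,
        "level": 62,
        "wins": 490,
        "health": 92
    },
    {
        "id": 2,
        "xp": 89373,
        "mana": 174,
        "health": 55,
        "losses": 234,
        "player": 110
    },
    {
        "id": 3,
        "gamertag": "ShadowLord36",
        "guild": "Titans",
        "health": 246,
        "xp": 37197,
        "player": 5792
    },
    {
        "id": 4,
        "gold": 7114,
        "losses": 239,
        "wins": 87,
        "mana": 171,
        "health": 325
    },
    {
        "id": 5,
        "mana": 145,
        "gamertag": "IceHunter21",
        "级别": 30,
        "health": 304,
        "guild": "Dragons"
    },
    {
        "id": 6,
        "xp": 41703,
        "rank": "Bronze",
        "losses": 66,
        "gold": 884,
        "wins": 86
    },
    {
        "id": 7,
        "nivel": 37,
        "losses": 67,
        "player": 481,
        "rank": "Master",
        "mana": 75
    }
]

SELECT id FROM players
[1, 2, 3, 4, 5, 6, 7]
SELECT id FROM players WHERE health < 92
[2]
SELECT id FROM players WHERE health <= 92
[1, 2]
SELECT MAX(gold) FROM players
7114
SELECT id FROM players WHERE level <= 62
[1]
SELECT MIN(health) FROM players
55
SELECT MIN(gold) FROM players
884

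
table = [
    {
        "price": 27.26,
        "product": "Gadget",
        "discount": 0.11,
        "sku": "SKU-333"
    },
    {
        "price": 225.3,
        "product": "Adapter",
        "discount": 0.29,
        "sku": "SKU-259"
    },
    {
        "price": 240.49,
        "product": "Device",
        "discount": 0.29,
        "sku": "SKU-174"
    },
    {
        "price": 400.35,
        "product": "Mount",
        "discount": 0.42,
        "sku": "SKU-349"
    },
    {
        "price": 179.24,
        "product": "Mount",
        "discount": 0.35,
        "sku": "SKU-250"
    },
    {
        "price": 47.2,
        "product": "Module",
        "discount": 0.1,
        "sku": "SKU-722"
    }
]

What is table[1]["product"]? "Adapter"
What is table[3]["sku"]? "SKU-349"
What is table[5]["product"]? "Module"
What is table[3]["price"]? 400.35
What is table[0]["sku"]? "SKU-333"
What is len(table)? 6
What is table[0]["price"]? 27.26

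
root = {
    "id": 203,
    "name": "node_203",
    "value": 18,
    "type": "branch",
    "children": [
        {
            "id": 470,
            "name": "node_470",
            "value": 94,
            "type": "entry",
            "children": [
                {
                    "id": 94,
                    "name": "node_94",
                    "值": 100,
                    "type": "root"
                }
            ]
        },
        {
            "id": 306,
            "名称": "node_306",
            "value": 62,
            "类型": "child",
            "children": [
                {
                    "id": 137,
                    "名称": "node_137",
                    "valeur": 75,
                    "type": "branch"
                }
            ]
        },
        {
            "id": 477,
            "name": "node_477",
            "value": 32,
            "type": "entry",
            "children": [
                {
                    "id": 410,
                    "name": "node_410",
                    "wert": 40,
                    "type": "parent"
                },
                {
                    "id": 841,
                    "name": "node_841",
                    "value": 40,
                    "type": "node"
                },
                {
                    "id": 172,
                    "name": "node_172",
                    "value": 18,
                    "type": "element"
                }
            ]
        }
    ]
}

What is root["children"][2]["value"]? 32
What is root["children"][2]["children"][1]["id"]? 841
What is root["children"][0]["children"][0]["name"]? "node_94"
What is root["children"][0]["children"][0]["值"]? 100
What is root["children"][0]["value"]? 94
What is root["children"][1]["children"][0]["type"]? "branch"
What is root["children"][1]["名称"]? "node_306"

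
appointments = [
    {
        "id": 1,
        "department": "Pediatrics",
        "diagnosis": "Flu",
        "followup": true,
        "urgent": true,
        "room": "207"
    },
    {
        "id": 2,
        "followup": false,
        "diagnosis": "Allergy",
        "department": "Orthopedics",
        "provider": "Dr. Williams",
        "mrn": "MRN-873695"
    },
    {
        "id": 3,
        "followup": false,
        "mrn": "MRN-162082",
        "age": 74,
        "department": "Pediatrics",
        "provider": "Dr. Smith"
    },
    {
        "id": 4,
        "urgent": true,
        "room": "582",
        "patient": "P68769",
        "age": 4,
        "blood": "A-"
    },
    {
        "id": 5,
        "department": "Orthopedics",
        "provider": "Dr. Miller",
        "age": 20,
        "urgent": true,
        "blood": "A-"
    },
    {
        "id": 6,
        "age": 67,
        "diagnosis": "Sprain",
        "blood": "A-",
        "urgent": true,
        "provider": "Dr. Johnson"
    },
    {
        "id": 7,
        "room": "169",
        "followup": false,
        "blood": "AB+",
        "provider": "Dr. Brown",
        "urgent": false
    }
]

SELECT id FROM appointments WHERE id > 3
[4, 5, 6, 7]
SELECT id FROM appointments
[1, 2, 3, 4, 5, 6, 7]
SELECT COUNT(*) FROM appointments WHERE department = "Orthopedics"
2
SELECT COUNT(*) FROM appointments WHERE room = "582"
1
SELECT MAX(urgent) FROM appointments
True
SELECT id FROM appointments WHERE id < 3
[1, 2]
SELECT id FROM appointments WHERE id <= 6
[1, 2, 3, 4, 5, 6]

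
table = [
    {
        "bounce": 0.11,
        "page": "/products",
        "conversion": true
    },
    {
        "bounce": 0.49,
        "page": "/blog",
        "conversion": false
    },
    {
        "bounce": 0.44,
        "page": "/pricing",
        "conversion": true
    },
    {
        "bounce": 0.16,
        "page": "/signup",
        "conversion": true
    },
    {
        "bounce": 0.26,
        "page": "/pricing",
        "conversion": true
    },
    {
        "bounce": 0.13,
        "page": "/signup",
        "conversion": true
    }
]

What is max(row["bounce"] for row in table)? 0.49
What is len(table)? 6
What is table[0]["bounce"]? 0.11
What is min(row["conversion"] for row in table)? False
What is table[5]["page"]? "/signup"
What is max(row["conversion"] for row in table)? True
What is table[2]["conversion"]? True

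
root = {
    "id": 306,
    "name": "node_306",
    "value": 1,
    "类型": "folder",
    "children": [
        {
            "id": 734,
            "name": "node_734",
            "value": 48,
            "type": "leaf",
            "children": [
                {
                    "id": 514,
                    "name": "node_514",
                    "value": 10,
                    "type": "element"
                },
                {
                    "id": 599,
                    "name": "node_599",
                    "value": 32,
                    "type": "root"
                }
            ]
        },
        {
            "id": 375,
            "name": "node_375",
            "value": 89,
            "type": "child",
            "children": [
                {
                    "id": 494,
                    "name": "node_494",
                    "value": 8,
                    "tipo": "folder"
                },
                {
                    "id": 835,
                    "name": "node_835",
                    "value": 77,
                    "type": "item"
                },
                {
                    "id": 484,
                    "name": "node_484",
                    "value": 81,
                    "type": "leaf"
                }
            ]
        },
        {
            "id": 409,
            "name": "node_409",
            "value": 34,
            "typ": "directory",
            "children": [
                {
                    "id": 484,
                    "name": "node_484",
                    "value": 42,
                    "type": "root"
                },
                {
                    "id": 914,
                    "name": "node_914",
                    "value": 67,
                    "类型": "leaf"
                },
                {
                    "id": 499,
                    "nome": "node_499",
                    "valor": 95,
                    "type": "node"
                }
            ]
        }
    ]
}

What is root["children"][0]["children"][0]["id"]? 514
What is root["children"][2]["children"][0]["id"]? 484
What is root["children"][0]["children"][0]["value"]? 10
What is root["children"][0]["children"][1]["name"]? "node_599"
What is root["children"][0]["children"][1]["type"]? "root"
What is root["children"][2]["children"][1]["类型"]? "leaf"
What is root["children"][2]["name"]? "node_409"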